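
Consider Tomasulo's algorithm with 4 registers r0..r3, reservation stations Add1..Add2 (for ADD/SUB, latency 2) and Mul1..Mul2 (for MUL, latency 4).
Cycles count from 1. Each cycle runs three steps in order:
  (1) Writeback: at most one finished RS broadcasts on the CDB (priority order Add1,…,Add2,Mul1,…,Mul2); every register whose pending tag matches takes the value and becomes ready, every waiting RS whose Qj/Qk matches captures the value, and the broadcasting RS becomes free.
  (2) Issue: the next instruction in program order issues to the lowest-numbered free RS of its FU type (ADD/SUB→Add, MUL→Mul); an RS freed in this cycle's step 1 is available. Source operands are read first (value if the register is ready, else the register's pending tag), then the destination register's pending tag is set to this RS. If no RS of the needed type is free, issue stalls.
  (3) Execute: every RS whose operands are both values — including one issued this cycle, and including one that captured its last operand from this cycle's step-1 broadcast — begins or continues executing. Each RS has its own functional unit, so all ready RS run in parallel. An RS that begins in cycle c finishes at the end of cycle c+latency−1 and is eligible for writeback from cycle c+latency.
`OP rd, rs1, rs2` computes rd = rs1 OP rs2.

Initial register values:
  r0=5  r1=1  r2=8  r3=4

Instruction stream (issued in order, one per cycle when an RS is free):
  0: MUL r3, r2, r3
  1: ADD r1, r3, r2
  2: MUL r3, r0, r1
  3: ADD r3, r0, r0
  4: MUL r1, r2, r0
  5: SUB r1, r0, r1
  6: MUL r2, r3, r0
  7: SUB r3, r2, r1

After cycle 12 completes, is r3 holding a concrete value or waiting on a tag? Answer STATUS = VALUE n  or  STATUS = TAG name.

STATUS = TAG Add1

  c1: issue MUL r3<-Mul1  regs: r0:5,r1:1,r2:8,r3:Mul1
  c2: issue ADD r1<-Add1  regs: r0:5,r1:Add1,r2:8,r3:Mul1
  c3: issue MUL r3<-Mul2  regs: r0:5,r1:Add1,r2:8,r3:Mul2
  c4: issue ADD r3<-Add2  regs: r0:5,r1:Add1,r2:8,r3:Add2
  c5: CDB Mul1=32; issue MUL r1<-Mul1  regs: r0:5,r1:Mul1,r2:8,r3:Add2
  c6: CDB Add2=10; issue SUB r1<-Add2  regs: r0:5,r1:Add2,r2:8,r3:10
  c7: CDB Add1=40; stall  regs: r0:5,r1:Add2,r2:8,r3:10
  c8: stall  regs: r0:5,r1:Add2,r2:8,r3:10
  c9: CDB Mul1=40; issue MUL r2<-Mul1  regs: r0:5,r1:Add2,r2:Mul1,r3:10
  c10: issue SUB r3<-Add1  regs: r0:5,r1:Add2,r2:Mul1,r3:Add1
  c11: CDB Add2=-35  regs: r0:5,r1:-35,r2:Mul1,r3:Add1
  c12: CDB Mul2=200  regs: r0:5,r1:-35,r2:Mul1,r3:Add1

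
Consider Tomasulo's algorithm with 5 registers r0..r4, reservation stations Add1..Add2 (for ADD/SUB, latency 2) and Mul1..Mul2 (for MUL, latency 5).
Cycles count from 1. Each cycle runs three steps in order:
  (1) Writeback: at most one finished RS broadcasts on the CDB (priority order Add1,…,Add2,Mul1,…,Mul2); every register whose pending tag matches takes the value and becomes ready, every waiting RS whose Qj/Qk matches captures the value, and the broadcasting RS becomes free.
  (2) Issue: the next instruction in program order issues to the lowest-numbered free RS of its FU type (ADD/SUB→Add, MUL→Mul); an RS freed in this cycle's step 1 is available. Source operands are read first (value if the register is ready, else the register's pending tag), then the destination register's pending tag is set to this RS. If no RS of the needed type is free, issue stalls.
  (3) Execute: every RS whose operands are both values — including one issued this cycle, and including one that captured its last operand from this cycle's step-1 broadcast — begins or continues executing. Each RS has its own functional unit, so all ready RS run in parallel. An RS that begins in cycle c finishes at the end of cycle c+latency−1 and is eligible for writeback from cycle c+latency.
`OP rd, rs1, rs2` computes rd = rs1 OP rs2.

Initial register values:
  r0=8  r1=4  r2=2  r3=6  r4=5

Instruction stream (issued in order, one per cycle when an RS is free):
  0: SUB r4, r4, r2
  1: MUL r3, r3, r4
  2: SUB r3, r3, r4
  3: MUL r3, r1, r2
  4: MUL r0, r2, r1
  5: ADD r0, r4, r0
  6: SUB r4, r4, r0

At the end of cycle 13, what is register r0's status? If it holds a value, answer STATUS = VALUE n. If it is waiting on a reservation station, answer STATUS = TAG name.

STATUS = TAG Add2

cycle 1: issue SUB r4<-Add1 // r0:8,r1:4,r2:2,r3:6,r4:Add1
cycle 2: issue MUL r3<-Mul1 // r0:8,r1:4,r2:2,r3:Mul1,r4:Add1
cycle 3: CDB Add1=3; issue SUB r3<-Add1 // r0:8,r1:4,r2:2,r3:Add1,r4:3
cycle 4: issue MUL r3<-Mul2 // r0:8,r1:4,r2:2,r3:Mul2,r4:3
cycle 5: stall // r0:8,r1:4,r2:2,r3:Mul2,r4:3
cycle 6: stall // r0:8,r1:4,r2:2,r3:Mul2,r4:3
cycle 7: stall // r0:8,r1:4,r2:2,r3:Mul2,r4:3
cycle 8: CDB Mul1=18; issue MUL r0<-Mul1 // r0:Mul1,r1:4,r2:2,r3:Mul2,r4:3
cycle 9: CDB Mul2=8; issue ADD r0<-Add2 // r0:Add2,r1:4,r2:2,r3:8,r4:3
cycle 10: CDB Add1=15; issue SUB r4<-Add1 // r0:Add2,r1:4,r2:2,r3:8,r4:Add1
cycle 11: - // r0:Add2,r1:4,r2:2,r3:8,r4:Add1
cycle 12: - // r0:Add2,r1:4,r2:2,r3:8,r4:Add1
cycle 13: CDB Mul1=8 // r0:Add2,r1:4,r2:2,r3:8,r4:Add1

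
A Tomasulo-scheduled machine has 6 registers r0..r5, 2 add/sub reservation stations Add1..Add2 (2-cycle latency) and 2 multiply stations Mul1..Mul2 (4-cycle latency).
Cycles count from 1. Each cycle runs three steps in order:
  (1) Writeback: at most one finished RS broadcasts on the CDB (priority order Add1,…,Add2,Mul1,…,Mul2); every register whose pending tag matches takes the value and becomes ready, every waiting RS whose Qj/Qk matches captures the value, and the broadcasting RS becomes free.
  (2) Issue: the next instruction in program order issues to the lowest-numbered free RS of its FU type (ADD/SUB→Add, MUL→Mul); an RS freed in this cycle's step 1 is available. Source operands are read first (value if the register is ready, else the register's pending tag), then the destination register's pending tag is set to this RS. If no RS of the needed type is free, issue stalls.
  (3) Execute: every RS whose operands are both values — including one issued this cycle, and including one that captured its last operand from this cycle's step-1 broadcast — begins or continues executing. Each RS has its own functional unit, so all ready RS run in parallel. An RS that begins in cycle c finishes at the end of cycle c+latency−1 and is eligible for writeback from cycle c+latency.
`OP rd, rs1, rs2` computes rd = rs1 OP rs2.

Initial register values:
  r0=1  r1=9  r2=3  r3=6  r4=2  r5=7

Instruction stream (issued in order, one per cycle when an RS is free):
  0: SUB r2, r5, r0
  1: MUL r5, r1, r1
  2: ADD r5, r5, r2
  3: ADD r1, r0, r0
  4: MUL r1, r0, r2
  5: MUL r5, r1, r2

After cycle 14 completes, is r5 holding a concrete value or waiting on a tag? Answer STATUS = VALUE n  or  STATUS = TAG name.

STATUS = VALUE 36

  c1: issue SUB r2<-Add1  regs: r0:1,r1:9,r2:Add1,r3:6,r4:2,r5:7
  c2: issue MUL r5<-Mul1  regs: r0:1,r1:9,r2:Add1,r3:6,r4:2,r5:Mul1
  c3: CDB Add1=6; issue ADD r5<-Add1  regs: r0:1,r1:9,r2:6,r3:6,r4:2,r5:Add1
  c4: issue ADD r1<-Add2  regs: r0:1,r1:Add2,r2:6,r3:6,r4:2,r5:Add1
  c5: issue MUL r1<-Mul2  regs: r0:1,r1:Mul2,r2:6,r3:6,r4:2,r5:Add1
  c6: CDB Add2=2; stall  regs: r0:1,r1:Mul2,r2:6,r3:6,r4:2,r5:Add1
  c7: CDB Mul1=81; issue MUL r5<-Mul1  regs: r0:1,r1:Mul2,r2:6,r3:6,r4:2,r5:Mul1
  c8: -  regs: r0:1,r1:Mul2,r2:6,r3:6,r4:2,r5:Mul1
  c9: CDB Add1=87  regs: r0:1,r1:Mul2,r2:6,r3:6,r4:2,r5:Mul1
  c10: CDB Mul2=6  regs: r0:1,r1:6,r2:6,r3:6,r4:2,r5:Mul1
  c11: -  regs: r0:1,r1:6,r2:6,r3:6,r4:2,r5:Mul1
  c12: -  regs: r0:1,r1:6,r2:6,r3:6,r4:2,r5:Mul1
  c13: -  regs: r0:1,r1:6,r2:6,r3:6,r4:2,r5:Mul1
  c14: CDB Mul1=36  regs: r0:1,r1:6,r2:6,r3:6,r4:2,r5:36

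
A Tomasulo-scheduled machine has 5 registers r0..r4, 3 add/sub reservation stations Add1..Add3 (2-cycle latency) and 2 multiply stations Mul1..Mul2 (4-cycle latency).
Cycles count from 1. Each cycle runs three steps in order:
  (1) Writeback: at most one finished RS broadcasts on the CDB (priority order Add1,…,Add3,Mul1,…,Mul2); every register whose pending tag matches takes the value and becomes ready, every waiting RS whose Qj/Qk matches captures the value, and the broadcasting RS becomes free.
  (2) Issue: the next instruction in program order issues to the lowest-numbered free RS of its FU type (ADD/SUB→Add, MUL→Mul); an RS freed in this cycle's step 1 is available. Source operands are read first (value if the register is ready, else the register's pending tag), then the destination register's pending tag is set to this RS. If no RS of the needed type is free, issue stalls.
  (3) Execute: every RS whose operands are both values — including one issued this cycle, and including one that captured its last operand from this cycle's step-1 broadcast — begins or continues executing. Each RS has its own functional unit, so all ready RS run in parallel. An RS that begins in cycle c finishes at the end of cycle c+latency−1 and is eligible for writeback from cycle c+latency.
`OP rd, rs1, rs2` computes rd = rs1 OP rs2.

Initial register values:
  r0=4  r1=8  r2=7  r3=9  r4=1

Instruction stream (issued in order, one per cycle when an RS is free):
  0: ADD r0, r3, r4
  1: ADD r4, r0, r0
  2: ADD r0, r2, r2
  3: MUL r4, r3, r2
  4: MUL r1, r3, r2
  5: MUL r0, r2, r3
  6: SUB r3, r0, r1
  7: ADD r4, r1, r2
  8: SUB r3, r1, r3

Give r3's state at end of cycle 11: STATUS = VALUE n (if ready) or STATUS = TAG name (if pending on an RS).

c1: issue ADD r0<-Add1 | r0:Add1,r1:8,r2:7,r3:9,r4:1
c2: issue ADD r4<-Add2 | r0:Add1,r1:8,r2:7,r3:9,r4:Add2
c3: CDB Add1=10; issue ADD r0<-Add1 | r0:Add1,r1:8,r2:7,r3:9,r4:Add2
c4: issue MUL r4<-Mul1 | r0:Add1,r1:8,r2:7,r3:9,r4:Mul1
c5: CDB Add1=14; issue MUL r1<-Mul2 | r0:14,r1:Mul2,r2:7,r3:9,r4:Mul1
c6: CDB Add2=20; stall | r0:14,r1:Mul2,r2:7,r3:9,r4:Mul1
c7: stall | r0:14,r1:Mul2,r2:7,r3:9,r4:Mul1
c8: CDB Mul1=63; issue MUL r0<-Mul1 | r0:Mul1,r1:Mul2,r2:7,r3:9,r4:63
c9: CDB Mul2=63; issue SUB r3<-Add1 | r0:Mul1,r1:63,r2:7,r3:Add1,r4:63
c10: issue ADD r4<-Add2 | r0:Mul1,r1:63,r2:7,r3:Add1,r4:Add2
c11: issue SUB r3<-Add3 | r0:Mul1,r1:63,r2:7,r3:Add3,r4:Add2

STATUS = TAG Add3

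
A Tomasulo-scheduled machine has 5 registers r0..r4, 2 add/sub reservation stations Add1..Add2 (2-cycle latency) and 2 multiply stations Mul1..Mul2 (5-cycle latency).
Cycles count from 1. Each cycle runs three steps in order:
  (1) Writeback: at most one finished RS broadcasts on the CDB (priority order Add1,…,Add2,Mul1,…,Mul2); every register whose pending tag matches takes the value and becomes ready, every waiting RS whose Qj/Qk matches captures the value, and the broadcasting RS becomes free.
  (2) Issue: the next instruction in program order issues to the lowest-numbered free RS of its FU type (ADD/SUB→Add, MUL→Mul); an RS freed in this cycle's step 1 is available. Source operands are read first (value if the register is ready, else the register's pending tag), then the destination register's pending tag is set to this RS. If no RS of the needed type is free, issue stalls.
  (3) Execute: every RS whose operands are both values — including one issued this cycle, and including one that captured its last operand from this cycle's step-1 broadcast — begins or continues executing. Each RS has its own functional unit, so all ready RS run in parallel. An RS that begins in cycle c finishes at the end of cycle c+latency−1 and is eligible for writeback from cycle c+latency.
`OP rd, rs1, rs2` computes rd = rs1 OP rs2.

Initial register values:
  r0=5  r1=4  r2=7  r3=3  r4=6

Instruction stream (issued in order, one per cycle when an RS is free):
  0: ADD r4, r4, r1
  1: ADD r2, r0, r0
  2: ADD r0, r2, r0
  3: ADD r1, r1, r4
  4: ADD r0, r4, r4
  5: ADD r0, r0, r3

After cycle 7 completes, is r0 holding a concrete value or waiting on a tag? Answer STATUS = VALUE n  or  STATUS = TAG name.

c1: issue ADD r4<-Add1 | r0:5,r1:4,r2:7,r3:3,r4:Add1
c2: issue ADD r2<-Add2 | r0:5,r1:4,r2:Add2,r3:3,r4:Add1
c3: CDB Add1=10; issue ADD r0<-Add1 | r0:Add1,r1:4,r2:Add2,r3:3,r4:10
c4: CDB Add2=10; issue ADD r1<-Add2 | r0:Add1,r1:Add2,r2:10,r3:3,r4:10
c5: stall | r0:Add1,r1:Add2,r2:10,r3:3,r4:10
c6: CDB Add1=15; issue ADD r0<-Add1 | r0:Add1,r1:Add2,r2:10,r3:3,r4:10
c7: CDB Add2=14; issue ADD r0<-Add2 | r0:Add2,r1:14,r2:10,r3:3,r4:10

STATUS = TAG Add2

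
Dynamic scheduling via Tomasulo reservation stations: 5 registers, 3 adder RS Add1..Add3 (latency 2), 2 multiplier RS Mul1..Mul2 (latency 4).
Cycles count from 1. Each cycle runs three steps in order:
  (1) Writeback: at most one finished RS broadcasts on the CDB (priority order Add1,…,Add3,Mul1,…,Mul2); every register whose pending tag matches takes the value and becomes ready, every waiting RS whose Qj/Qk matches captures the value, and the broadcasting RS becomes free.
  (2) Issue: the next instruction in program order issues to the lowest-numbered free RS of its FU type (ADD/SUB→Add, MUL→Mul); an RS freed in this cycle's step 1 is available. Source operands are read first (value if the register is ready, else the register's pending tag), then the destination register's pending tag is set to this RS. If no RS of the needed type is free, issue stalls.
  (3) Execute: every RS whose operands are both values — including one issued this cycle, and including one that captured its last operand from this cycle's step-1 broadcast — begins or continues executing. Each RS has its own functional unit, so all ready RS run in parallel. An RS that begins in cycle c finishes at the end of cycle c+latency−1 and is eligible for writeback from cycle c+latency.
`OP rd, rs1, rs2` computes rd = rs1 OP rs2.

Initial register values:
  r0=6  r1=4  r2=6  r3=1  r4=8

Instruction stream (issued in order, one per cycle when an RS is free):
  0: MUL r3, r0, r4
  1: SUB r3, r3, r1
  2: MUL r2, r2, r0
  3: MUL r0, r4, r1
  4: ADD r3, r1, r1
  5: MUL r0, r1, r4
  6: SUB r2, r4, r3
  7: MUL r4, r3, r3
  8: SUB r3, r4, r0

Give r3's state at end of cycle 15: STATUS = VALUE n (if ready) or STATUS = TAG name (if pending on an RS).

STATUS = TAG Add1

c1: issue MUL r3<-Mul1 | r0:6,r1:4,r2:6,r3:Mul1,r4:8
c2: issue SUB r3<-Add1 | r0:6,r1:4,r2:6,r3:Add1,r4:8
c3: issue MUL r2<-Mul2 | r0:6,r1:4,r2:Mul2,r3:Add1,r4:8
c4: stall | r0:6,r1:4,r2:Mul2,r3:Add1,r4:8
c5: CDB Mul1=48; issue MUL r0<-Mul1 | r0:Mul1,r1:4,r2:Mul2,r3:Add1,r4:8
c6: issue ADD r3<-Add2 | r0:Mul1,r1:4,r2:Mul2,r3:Add2,r4:8
c7: CDB Add1=44; stall | r0:Mul1,r1:4,r2:Mul2,r3:Add2,r4:8
c8: CDB Add2=8; stall | r0:Mul1,r1:4,r2:Mul2,r3:8,r4:8
c9: CDB Mul1=32; issue MUL r0<-Mul1 | r0:Mul1,r1:4,r2:Mul2,r3:8,r4:8
c10: CDB Mul2=36; issue SUB r2<-Add1 | r0:Mul1,r1:4,r2:Add1,r3:8,r4:8
c11: issue MUL r4<-Mul2 | r0:Mul1,r1:4,r2:Add1,r3:8,r4:Mul2
c12: CDB Add1=0; issue SUB r3<-Add1 | r0:Mul1,r1:4,r2:0,r3:Add1,r4:Mul2
c13: CDB Mul1=32 | r0:32,r1:4,r2:0,r3:Add1,r4:Mul2
c14: - | r0:32,r1:4,r2:0,r3:Add1,r4:Mul2
c15: CDB Mul2=64 | r0:32,r1:4,r2:0,r3:Add1,r4:64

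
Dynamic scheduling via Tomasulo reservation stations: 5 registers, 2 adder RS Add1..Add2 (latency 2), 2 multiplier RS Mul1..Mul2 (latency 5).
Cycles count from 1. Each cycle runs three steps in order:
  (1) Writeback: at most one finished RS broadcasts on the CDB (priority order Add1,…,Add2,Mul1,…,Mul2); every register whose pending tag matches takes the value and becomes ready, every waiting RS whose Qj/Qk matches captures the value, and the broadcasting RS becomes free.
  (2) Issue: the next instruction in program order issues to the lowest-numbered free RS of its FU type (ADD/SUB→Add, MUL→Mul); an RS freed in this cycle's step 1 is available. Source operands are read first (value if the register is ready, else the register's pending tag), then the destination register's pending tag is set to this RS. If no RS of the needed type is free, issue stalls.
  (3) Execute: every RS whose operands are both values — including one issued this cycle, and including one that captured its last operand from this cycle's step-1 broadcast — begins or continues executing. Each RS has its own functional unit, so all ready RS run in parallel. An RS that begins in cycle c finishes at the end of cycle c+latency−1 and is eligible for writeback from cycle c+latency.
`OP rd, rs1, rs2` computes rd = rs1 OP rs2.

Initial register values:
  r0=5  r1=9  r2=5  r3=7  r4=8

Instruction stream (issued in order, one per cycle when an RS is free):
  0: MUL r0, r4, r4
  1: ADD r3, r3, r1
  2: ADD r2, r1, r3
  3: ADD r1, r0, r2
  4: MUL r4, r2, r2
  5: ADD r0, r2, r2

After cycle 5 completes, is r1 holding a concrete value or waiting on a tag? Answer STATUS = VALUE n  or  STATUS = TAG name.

STATUS = TAG Add1

cycle 1: issue MUL r0<-Mul1 // r0:Mul1,r1:9,r2:5,r3:7,r4:8
cycle 2: issue ADD r3<-Add1 // r0:Mul1,r1:9,r2:5,r3:Add1,r4:8
cycle 3: issue ADD r2<-Add2 // r0:Mul1,r1:9,r2:Add2,r3:Add1,r4:8
cycle 4: CDB Add1=16; issue ADD r1<-Add1 // r0:Mul1,r1:Add1,r2:Add2,r3:16,r4:8
cycle 5: issue MUL r4<-Mul2 // r0:Mul1,r1:Add1,r2:Add2,r3:16,r4:Mul2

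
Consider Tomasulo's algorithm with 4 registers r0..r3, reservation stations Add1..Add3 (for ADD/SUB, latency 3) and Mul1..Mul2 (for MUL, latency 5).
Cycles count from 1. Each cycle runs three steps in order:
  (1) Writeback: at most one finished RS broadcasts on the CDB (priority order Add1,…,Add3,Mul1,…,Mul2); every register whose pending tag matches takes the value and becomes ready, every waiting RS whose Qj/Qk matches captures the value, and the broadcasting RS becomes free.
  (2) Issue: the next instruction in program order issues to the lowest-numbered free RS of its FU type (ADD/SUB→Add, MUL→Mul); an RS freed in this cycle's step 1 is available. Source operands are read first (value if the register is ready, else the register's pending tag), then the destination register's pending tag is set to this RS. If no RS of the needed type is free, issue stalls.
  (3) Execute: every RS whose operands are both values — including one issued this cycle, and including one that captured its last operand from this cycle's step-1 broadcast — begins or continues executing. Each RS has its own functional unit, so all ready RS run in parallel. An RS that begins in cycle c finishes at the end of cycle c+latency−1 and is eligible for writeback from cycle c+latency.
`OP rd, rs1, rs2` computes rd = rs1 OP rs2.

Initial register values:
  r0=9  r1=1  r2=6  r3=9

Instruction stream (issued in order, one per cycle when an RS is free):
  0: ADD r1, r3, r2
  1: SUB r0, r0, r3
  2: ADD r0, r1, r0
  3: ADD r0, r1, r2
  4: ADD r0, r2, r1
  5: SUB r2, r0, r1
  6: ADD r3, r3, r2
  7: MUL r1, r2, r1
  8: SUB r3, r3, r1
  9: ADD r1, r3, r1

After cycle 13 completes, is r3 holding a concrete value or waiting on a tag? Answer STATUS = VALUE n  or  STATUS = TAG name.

STATUS = TAG Add3

cycle 1: issue ADD r1<-Add1 // r0:9,r1:Add1,r2:6,r3:9
cycle 2: issue SUB r0<-Add2 // r0:Add2,r1:Add1,r2:6,r3:9
cycle 3: issue ADD r0<-Add3 // r0:Add3,r1:Add1,r2:6,r3:9
cycle 4: CDB Add1=15; issue ADD r0<-Add1 // r0:Add1,r1:15,r2:6,r3:9
cycle 5: CDB Add2=0; issue ADD r0<-Add2 // r0:Add2,r1:15,r2:6,r3:9
cycle 6: stall // r0:Add2,r1:15,r2:6,r3:9
cycle 7: CDB Add1=21; issue SUB r2<-Add1 // r0:Add2,r1:15,r2:Add1,r3:9
cycle 8: CDB Add2=21; issue ADD r3<-Add2 // r0:21,r1:15,r2:Add1,r3:Add2
cycle 9: CDB Add3=15; issue MUL r1<-Mul1 // r0:21,r1:Mul1,r2:Add1,r3:Add2
cycle 10: issue SUB r3<-Add3 // r0:21,r1:Mul1,r2:Add1,r3:Add3
cycle 11: CDB Add1=6; issue ADD r1<-Add1 // r0:21,r1:Add1,r2:6,r3:Add3
cycle 12: - // r0:21,r1:Add1,r2:6,r3:Add3
cycle 13: - // r0:21,r1:Add1,r2:6,r3:Add3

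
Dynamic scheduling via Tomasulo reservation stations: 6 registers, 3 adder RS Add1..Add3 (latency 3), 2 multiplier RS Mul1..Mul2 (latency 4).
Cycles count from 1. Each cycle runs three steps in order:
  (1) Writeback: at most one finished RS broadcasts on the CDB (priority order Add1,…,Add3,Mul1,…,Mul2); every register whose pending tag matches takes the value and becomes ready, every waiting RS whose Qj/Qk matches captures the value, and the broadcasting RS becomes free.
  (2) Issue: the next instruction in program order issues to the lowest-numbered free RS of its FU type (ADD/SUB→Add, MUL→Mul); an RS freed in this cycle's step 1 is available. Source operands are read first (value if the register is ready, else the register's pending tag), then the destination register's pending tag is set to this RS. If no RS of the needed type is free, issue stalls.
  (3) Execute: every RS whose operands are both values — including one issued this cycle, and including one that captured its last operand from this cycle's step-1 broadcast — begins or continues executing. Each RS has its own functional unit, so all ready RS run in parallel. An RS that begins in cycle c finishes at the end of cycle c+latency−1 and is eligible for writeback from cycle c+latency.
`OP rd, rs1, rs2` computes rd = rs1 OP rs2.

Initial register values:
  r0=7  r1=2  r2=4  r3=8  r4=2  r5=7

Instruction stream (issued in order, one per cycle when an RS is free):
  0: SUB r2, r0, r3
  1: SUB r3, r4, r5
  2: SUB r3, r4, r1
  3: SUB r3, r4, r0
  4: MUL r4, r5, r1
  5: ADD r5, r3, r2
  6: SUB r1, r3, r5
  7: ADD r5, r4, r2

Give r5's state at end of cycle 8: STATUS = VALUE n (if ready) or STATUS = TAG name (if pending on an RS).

cycle 1: issue SUB r2<-Add1 // r0:7,r1:2,r2:Add1,r3:8,r4:2,r5:7
cycle 2: issue SUB r3<-Add2 // r0:7,r1:2,r2:Add1,r3:Add2,r4:2,r5:7
cycle 3: issue SUB r3<-Add3 // r0:7,r1:2,r2:Add1,r3:Add3,r4:2,r5:7
cycle 4: CDB Add1=-1; issue SUB r3<-Add1 // r0:7,r1:2,r2:-1,r3:Add1,r4:2,r5:7
cycle 5: CDB Add2=-5; issue MUL r4<-Mul1 // r0:7,r1:2,r2:-1,r3:Add1,r4:Mul1,r5:7
cycle 6: CDB Add3=0; issue ADD r5<-Add2 // r0:7,r1:2,r2:-1,r3:Add1,r4:Mul1,r5:Add2
cycle 7: CDB Add1=-5; issue SUB r1<-Add1 // r0:7,r1:Add1,r2:-1,r3:-5,r4:Mul1,r5:Add2
cycle 8: issue ADD r5<-Add3 // r0:7,r1:Add1,r2:-1,r3:-5,r4:Mul1,r5:Add3

STATUS = TAG Add3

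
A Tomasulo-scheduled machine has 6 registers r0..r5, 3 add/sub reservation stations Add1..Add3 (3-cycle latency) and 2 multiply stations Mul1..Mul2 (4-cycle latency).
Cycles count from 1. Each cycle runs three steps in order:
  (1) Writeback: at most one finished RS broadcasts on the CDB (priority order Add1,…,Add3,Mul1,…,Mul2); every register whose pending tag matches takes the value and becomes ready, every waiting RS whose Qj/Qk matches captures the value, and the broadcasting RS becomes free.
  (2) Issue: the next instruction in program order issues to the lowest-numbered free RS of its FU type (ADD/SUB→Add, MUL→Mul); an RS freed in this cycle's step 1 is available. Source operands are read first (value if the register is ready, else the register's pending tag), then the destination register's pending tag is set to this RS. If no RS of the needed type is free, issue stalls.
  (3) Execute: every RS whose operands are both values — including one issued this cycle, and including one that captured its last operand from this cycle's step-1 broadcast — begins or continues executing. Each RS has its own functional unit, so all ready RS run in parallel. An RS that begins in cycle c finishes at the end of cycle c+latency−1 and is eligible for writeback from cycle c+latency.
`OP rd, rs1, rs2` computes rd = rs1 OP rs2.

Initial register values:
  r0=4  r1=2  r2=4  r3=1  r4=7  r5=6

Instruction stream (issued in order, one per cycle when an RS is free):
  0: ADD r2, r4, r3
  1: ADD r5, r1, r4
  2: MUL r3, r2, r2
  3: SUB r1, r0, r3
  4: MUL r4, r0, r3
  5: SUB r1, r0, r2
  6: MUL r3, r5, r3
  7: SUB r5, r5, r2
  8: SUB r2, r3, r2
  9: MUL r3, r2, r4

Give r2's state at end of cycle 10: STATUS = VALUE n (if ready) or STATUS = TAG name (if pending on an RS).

  c1: issue ADD r2<-Add1  regs: r0:4,r1:2,r2:Add1,r3:1,r4:7,r5:6
  c2: issue ADD r5<-Add2  regs: r0:4,r1:2,r2:Add1,r3:1,r4:7,r5:Add2
  c3: issue MUL r3<-Mul1  regs: r0:4,r1:2,r2:Add1,r3:Mul1,r4:7,r5:Add2
  c4: CDB Add1=8; issue SUB r1<-Add1  regs: r0:4,r1:Add1,r2:8,r3:Mul1,r4:7,r5:Add2
  c5: CDB Add2=9; issue MUL r4<-Mul2  regs: r0:4,r1:Add1,r2:8,r3:Mul1,r4:Mul2,r5:9
  c6: issue SUB r1<-Add2  regs: r0:4,r1:Add2,r2:8,r3:Mul1,r4:Mul2,r5:9
  c7: stall  regs: r0:4,r1:Add2,r2:8,r3:Mul1,r4:Mul2,r5:9
  c8: CDB Mul1=64; issue MUL r3<-Mul1  regs: r0:4,r1:Add2,r2:8,r3:Mul1,r4:Mul2,r5:9
  c9: CDB Add2=-4; issue SUB r5<-Add2  regs: r0:4,r1:-4,r2:8,r3:Mul1,r4:Mul2,r5:Add2
  c10: issue SUB r2<-Add3  regs: r0:4,r1:-4,r2:Add3,r3:Mul1,r4:Mul2,r5:Add2

STATUS = TAG Add3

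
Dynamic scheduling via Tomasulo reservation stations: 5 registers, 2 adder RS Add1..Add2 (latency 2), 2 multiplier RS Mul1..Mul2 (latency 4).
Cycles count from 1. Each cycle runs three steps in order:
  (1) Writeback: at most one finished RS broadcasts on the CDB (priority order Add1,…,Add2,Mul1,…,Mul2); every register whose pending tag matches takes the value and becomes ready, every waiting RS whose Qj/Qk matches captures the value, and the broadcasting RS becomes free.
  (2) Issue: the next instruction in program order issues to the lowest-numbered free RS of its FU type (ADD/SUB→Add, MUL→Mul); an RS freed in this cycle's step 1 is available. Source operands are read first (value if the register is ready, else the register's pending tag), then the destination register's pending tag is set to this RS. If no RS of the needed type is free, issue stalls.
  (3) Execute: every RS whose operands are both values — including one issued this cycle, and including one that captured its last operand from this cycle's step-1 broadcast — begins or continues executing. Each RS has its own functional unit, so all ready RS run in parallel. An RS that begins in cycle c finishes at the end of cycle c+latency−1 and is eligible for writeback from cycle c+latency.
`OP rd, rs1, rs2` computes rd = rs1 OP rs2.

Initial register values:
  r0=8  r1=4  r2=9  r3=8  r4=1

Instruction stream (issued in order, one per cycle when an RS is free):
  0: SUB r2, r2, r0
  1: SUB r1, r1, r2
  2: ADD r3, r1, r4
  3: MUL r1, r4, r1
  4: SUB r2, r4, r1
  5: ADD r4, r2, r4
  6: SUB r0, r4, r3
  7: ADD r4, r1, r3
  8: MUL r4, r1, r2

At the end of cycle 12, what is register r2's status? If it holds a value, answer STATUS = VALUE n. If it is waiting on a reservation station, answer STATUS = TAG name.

STATUS = VALUE -2

  c1: issue SUB r2<-Add1  regs: r0:8,r1:4,r2:Add1,r3:8,r4:1
  c2: issue SUB r1<-Add2  regs: r0:8,r1:Add2,r2:Add1,r3:8,r4:1
  c3: CDB Add1=1; issue ADD r3<-Add1  regs: r0:8,r1:Add2,r2:1,r3:Add1,r4:1
  c4: issue MUL r1<-Mul1  regs: r0:8,r1:Mul1,r2:1,r3:Add1,r4:1
  c5: CDB Add2=3; issue SUB r2<-Add2  regs: r0:8,r1:Mul1,r2:Add2,r3:Add1,r4:1
  c6: stall  regs: r0:8,r1:Mul1,r2:Add2,r3:Add1,r4:1
  c7: CDB Add1=4; issue ADD r4<-Add1  regs: r0:8,r1:Mul1,r2:Add2,r3:4,r4:Add1
  c8: stall  regs: r0:8,r1:Mul1,r2:Add2,r3:4,r4:Add1
  c9: CDB Mul1=3; stall  regs: r0:8,r1:3,r2:Add2,r3:4,r4:Add1
  c10: stall  regs: r0:8,r1:3,r2:Add2,r3:4,r4:Add1
  c11: CDB Add2=-2; issue SUB r0<-Add2  regs: r0:Add2,r1:3,r2:-2,r3:4,r4:Add1
  c12: stall  regs: r0:Add2,r1:3,r2:-2,r3:4,r4:Add1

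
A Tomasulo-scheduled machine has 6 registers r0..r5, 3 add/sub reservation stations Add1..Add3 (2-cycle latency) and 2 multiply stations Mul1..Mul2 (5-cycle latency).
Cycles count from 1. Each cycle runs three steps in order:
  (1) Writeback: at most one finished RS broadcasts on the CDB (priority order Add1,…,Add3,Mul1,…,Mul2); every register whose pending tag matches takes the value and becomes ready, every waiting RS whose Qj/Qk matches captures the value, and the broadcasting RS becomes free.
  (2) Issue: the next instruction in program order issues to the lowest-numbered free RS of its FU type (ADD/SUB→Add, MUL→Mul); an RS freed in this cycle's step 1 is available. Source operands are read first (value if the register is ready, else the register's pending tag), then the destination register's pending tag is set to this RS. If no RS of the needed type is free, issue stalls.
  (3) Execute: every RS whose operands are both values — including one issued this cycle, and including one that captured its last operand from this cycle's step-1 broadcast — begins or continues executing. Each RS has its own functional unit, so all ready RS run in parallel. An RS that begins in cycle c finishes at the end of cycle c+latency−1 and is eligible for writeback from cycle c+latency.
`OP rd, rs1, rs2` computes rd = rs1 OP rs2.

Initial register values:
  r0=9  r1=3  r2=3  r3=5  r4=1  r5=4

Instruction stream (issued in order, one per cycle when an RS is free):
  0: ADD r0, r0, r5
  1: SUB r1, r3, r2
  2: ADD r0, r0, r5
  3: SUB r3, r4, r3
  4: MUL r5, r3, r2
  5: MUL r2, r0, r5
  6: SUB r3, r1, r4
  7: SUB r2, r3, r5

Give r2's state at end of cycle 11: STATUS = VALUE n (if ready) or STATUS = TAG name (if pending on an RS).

STATUS = TAG Add2

c1: issue ADD r0<-Add1 | r0:Add1,r1:3,r2:3,r3:5,r4:1,r5:4
c2: issue SUB r1<-Add2 | r0:Add1,r1:Add2,r2:3,r3:5,r4:1,r5:4
c3: CDB Add1=13; issue ADD r0<-Add1 | r0:Add1,r1:Add2,r2:3,r3:5,r4:1,r5:4
c4: CDB Add2=2; issue SUB r3<-Add2 | r0:Add1,r1:2,r2:3,r3:Add2,r4:1,r5:4
c5: CDB Add1=17; issue MUL r5<-Mul1 | r0:17,r1:2,r2:3,r3:Add2,r4:1,r5:Mul1
c6: CDB Add2=-4; issue MUL r2<-Mul2 | r0:17,r1:2,r2:Mul2,r3:-4,r4:1,r5:Mul1
c7: issue SUB r3<-Add1 | r0:17,r1:2,r2:Mul2,r3:Add1,r4:1,r5:Mul1
c8: issue SUB r2<-Add2 | r0:17,r1:2,r2:Add2,r3:Add1,r4:1,r5:Mul1
c9: CDB Add1=1 | r0:17,r1:2,r2:Add2,r3:1,r4:1,r5:Mul1
c10: - | r0:17,r1:2,r2:Add2,r3:1,r4:1,r5:Mul1
c11: CDB Mul1=-12 | r0:17,r1:2,r2:Add2,r3:1,r4:1,r5:-12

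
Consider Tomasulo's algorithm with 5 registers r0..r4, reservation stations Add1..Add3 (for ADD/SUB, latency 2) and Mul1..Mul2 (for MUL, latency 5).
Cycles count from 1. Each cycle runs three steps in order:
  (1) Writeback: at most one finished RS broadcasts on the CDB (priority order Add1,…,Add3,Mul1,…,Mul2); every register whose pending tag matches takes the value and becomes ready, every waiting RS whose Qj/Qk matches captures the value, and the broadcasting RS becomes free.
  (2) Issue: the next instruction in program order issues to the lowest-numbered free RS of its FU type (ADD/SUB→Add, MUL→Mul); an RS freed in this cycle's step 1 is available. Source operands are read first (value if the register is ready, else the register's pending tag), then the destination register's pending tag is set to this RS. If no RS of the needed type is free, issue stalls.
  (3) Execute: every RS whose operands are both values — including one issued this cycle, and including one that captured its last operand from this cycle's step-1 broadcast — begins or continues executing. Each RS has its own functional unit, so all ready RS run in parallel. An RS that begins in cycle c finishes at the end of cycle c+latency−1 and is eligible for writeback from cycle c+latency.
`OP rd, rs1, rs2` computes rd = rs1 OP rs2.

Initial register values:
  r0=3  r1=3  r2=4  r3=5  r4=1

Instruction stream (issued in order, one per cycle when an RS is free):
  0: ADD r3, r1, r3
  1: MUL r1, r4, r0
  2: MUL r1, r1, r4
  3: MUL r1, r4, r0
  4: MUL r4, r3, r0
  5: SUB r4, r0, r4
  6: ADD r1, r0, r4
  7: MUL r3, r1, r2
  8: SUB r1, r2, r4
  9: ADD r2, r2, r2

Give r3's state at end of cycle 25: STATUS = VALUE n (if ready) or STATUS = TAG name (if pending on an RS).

STATUS = TAG Mul2

c1: issue ADD r3<-Add1 | r0:3,r1:3,r2:4,r3:Add1,r4:1
c2: issue MUL r1<-Mul1 | r0:3,r1:Mul1,r2:4,r3:Add1,r4:1
c3: CDB Add1=8; issue MUL r1<-Mul2 | r0:3,r1:Mul2,r2:4,r3:8,r4:1
c4: stall | r0:3,r1:Mul2,r2:4,r3:8,r4:1
c5: stall | r0:3,r1:Mul2,r2:4,r3:8,r4:1
c6: stall | r0:3,r1:Mul2,r2:4,r3:8,r4:1
c7: CDB Mul1=3; issue MUL r1<-Mul1 | r0:3,r1:Mul1,r2:4,r3:8,r4:1
c8: stall | r0:3,r1:Mul1,r2:4,r3:8,r4:1
c9: stall | r0:3,r1:Mul1,r2:4,r3:8,r4:1
c10: stall | r0:3,r1:Mul1,r2:4,r3:8,r4:1
c11: stall | r0:3,r1:Mul1,r2:4,r3:8,r4:1
c12: CDB Mul1=3; issue MUL r4<-Mul1 | r0:3,r1:3,r2:4,r3:8,r4:Mul1
c13: CDB Mul2=3; issue SUB r4<-Add1 | r0:3,r1:3,r2:4,r3:8,r4:Add1
c14: issue ADD r1<-Add2 | r0:3,r1:Add2,r2:4,r3:8,r4:Add1
c15: issue MUL r3<-Mul2 | r0:3,r1:Add2,r2:4,r3:Mul2,r4:Add1
c16: issue SUB r1<-Add3 | r0:3,r1:Add3,r2:4,r3:Mul2,r4:Add1
c17: CDB Mul1=24; stall | r0:3,r1:Add3,r2:4,r3:Mul2,r4:Add1
c18: stall | r0:3,r1:Add3,r2:4,r3:Mul2,r4:Add1
c19: CDB Add1=-21; issue ADD r2<-Add1 | r0:3,r1:Add3,r2:Add1,r3:Mul2,r4:-21
c20: - | r0:3,r1:Add3,r2:Add1,r3:Mul2,r4:-21
c21: CDB Add1=8 | r0:3,r1:Add3,r2:8,r3:Mul2,r4:-21
c22: CDB Add2=-18 | r0:3,r1:Add3,r2:8,r3:Mul2,r4:-21
c23: CDB Add3=25 | r0:3,r1:25,r2:8,r3:Mul2,r4:-21
c24: - | r0:3,r1:25,r2:8,r3:Mul2,r4:-21
c25: - | r0:3,r1:25,r2:8,r3:Mul2,r4:-21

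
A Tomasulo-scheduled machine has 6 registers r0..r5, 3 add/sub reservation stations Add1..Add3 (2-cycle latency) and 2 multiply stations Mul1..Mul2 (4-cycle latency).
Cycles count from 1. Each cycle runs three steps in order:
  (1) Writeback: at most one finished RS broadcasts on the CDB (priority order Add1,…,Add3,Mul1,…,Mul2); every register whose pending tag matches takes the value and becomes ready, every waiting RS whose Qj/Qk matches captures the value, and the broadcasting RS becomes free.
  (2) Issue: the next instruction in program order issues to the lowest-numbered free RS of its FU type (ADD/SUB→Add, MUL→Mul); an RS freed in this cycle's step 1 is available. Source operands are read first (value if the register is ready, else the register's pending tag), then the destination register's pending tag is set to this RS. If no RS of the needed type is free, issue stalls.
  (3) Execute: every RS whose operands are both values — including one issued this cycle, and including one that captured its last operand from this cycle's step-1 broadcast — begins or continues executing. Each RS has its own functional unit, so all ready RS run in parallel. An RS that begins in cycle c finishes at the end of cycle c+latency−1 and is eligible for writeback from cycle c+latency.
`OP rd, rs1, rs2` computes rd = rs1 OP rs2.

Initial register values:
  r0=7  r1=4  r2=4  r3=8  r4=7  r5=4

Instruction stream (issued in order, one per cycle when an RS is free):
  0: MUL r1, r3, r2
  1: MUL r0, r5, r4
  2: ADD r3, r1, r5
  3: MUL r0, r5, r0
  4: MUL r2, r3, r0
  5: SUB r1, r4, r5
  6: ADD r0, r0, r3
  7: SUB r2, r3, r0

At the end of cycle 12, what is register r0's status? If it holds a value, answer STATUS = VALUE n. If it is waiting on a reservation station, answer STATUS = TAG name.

c1: issue MUL r1<-Mul1 | r0:7,r1:Mul1,r2:4,r3:8,r4:7,r5:4
c2: issue MUL r0<-Mul2 | r0:Mul2,r1:Mul1,r2:4,r3:8,r4:7,r5:4
c3: issue ADD r3<-Add1 | r0:Mul2,r1:Mul1,r2:4,r3:Add1,r4:7,r5:4
c4: stall | r0:Mul2,r1:Mul1,r2:4,r3:Add1,r4:7,r5:4
c5: CDB Mul1=32; issue MUL r0<-Mul1 | r0:Mul1,r1:32,r2:4,r3:Add1,r4:7,r5:4
c6: CDB Mul2=28; issue MUL r2<-Mul2 | r0:Mul1,r1:32,r2:Mul2,r3:Add1,r4:7,r5:4
c7: CDB Add1=36; issue SUB r1<-Add1 | r0:Mul1,r1:Add1,r2:Mul2,r3:36,r4:7,r5:4
c8: issue ADD r0<-Add2 | r0:Add2,r1:Add1,r2:Mul2,r3:36,r4:7,r5:4
c9: CDB Add1=3; issue SUB r2<-Add1 | r0:Add2,r1:3,r2:Add1,r3:36,r4:7,r5:4
c10: CDB Mul1=112 | r0:Add2,r1:3,r2:Add1,r3:36,r4:7,r5:4
c11: - | r0:Add2,r1:3,r2:Add1,r3:36,r4:7,r5:4
c12: CDB Add2=148 | r0:148,r1:3,r2:Add1,r3:36,r4:7,r5:4

STATUS = VALUE 148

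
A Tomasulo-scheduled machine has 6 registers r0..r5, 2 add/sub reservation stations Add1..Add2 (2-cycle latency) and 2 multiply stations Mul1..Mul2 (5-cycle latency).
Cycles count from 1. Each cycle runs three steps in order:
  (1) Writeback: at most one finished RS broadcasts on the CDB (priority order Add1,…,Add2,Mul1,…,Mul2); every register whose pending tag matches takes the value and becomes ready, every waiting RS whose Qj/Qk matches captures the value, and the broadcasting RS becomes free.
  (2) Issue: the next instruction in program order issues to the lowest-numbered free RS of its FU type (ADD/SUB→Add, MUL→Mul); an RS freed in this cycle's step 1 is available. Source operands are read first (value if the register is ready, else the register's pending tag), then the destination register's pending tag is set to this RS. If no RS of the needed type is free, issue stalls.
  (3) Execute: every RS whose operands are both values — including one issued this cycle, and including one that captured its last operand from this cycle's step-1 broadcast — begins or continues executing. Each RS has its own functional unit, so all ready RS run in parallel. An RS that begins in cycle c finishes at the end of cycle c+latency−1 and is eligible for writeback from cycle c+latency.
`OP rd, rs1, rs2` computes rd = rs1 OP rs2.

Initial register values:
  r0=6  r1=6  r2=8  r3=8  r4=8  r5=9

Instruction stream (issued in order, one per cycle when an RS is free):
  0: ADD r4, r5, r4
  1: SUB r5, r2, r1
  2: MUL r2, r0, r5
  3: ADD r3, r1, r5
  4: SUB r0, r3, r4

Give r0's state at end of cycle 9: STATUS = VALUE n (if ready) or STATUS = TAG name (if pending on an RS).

cycle 1: issue ADD r4<-Add1 // r0:6,r1:6,r2:8,r3:8,r4:Add1,r5:9
cycle 2: issue SUB r5<-Add2 // r0:6,r1:6,r2:8,r3:8,r4:Add1,r5:Add2
cycle 3: CDB Add1=17; issue MUL r2<-Mul1 // r0:6,r1:6,r2:Mul1,r3:8,r4:17,r5:Add2
cycle 4: CDB Add2=2; issue ADD r3<-Add1 // r0:6,r1:6,r2:Mul1,r3:Add1,r4:17,r5:2
cycle 5: issue SUB r0<-Add2 // r0:Add2,r1:6,r2:Mul1,r3:Add1,r4:17,r5:2
cycle 6: CDB Add1=8 // r0:Add2,r1:6,r2:Mul1,r3:8,r4:17,r5:2
cycle 7: - // r0:Add2,r1:6,r2:Mul1,r3:8,r4:17,r5:2
cycle 8: CDB Add2=-9 // r0:-9,r1:6,r2:Mul1,r3:8,r4:17,r5:2
cycle 9: CDB Mul1=12 // r0:-9,r1:6,r2:12,r3:8,r4:17,r5:2

STATUS = VALUE -9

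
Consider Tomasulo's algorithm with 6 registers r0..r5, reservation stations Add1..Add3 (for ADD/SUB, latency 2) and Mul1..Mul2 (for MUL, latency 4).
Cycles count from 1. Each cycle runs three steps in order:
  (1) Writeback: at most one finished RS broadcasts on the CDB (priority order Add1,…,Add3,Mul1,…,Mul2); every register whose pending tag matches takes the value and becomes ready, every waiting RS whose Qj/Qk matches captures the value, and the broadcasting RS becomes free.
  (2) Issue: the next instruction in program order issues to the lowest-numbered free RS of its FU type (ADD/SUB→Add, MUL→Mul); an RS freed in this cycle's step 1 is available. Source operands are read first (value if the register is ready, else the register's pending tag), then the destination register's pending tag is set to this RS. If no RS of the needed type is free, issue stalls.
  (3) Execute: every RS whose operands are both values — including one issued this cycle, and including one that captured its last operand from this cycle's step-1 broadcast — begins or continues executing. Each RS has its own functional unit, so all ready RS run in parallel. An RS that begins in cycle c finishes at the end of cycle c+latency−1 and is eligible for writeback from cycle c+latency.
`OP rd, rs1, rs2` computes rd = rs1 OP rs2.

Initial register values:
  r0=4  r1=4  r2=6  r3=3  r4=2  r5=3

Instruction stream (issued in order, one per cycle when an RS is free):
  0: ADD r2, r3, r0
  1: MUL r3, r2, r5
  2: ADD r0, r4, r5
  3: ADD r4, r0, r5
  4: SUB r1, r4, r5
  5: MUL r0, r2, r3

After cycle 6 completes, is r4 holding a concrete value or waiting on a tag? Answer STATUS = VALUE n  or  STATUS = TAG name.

  c1: issue ADD r2<-Add1  regs: r0:4,r1:4,r2:Add1,r3:3,r4:2,r5:3
  c2: issue MUL r3<-Mul1  regs: r0:4,r1:4,r2:Add1,r3:Mul1,r4:2,r5:3
  c3: CDB Add1=7; issue ADD r0<-Add1  regs: r0:Add1,r1:4,r2:7,r3:Mul1,r4:2,r5:3
  c4: issue ADD r4<-Add2  regs: r0:Add1,r1:4,r2:7,r3:Mul1,r4:Add2,r5:3
  c5: CDB Add1=5; issue SUB r1<-Add1  regs: r0:5,r1:Add1,r2:7,r3:Mul1,r4:Add2,r5:3
  c6: issue MUL r0<-Mul2  regs: r0:Mul2,r1:Add1,r2:7,r3:Mul1,r4:Add2,r5:3

STATUS = TAG Add2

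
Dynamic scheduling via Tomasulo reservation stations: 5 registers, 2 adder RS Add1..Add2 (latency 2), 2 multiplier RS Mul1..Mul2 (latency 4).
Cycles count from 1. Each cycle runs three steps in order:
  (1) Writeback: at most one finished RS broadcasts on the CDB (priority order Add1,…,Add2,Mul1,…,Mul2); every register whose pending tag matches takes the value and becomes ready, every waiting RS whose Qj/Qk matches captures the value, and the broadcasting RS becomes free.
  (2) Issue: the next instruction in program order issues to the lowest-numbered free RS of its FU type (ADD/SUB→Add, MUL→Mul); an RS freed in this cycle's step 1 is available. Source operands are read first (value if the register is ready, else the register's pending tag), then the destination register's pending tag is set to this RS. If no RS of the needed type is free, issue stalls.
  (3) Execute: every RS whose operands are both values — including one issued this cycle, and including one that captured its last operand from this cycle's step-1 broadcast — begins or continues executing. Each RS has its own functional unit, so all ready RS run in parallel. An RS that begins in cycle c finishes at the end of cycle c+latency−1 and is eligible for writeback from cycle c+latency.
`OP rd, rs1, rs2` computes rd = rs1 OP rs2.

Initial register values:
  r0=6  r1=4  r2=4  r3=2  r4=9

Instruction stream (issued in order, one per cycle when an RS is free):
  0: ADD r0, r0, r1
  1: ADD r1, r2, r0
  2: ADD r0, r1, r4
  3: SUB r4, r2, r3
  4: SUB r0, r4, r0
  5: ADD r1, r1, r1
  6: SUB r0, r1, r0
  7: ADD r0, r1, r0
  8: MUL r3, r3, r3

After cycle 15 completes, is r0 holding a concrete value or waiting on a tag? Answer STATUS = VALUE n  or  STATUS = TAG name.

  c1: issue ADD r0<-Add1  regs: r0:Add1,r1:4,r2:4,r3:2,r4:9
  c2: issue ADD r1<-Add2  regs: r0:Add1,r1:Add2,r2:4,r3:2,r4:9
  c3: CDB Add1=10; issue ADD r0<-Add1  regs: r0:Add1,r1:Add2,r2:4,r3:2,r4:9
  c4: stall  regs: r0:Add1,r1:Add2,r2:4,r3:2,r4:9
  c5: CDB Add2=14; issue SUB r4<-Add2  regs: r0:Add1,r1:14,r2:4,r3:2,r4:Add2
  c6: stall  regs: r0:Add1,r1:14,r2:4,r3:2,r4:Add2
  c7: CDB Add1=23; issue SUB r0<-Add1  regs: r0:Add1,r1:14,r2:4,r3:2,r4:Add2
  c8: CDB Add2=2; issue ADD r1<-Add2  regs: r0:Add1,r1:Add2,r2:4,r3:2,r4:2
  c9: stall  regs: r0:Add1,r1:Add2,r2:4,r3:2,r4:2
  c10: CDB Add1=-21; issue SUB r0<-Add1  regs: r0:Add1,r1:Add2,r2:4,r3:2,r4:2
  c11: CDB Add2=28; issue ADD r0<-Add2  regs: r0:Add2,r1:28,r2:4,r3:2,r4:2
  c12: issue MUL r3<-Mul1  regs: r0:Add2,r1:28,r2:4,r3:Mul1,r4:2
  c13: CDB Add1=49  regs: r0:Add2,r1:28,r2:4,r3:Mul1,r4:2
  c14: -  regs: r0:Add2,r1:28,r2:4,r3:Mul1,r4:2
  c15: CDB Add2=77  regs: r0:77,r1:28,r2:4,r3:Mul1,r4:2

STATUS = VALUE 77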